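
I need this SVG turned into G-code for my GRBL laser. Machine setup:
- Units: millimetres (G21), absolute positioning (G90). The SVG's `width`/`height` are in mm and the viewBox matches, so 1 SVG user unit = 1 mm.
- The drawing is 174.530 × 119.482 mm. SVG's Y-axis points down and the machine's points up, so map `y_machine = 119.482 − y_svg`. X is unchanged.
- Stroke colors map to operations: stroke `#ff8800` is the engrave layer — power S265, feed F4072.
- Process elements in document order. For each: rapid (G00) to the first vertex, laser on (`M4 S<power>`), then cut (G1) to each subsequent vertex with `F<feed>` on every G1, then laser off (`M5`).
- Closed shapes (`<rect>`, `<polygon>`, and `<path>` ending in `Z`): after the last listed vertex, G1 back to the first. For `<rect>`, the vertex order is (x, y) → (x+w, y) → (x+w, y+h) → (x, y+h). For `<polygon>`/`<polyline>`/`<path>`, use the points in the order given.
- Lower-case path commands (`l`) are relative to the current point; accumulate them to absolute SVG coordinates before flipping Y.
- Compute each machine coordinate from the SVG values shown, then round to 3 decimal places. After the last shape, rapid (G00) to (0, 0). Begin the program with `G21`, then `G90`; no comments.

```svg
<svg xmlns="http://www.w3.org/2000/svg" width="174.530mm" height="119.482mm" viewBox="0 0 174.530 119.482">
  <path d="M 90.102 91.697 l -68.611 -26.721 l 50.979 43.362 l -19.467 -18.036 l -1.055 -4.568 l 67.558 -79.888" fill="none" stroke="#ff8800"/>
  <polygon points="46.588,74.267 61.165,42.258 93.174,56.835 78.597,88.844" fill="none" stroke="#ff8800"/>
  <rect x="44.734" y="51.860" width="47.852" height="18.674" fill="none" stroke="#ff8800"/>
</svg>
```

G21
G90
G00 X90.102 Y27.785
M4 S265
G1 X21.491 Y54.506 F4072
G1 X72.470 Y11.144 F4072
G1 X53.003 Y29.180 F4072
G1 X51.948 Y33.748 F4072
G1 X119.506 Y113.636 F4072
M5
G00 X46.588 Y45.215
M4 S265
G1 X61.165 Y77.224 F4072
G1 X93.174 Y62.647 F4072
G1 X78.597 Y30.638 F4072
G1 X46.588 Y45.215 F4072
M5
G00 X44.734 Y67.622
M4 S265
G1 X92.586 Y67.622 F4072
G1 X92.586 Y48.948 F4072
G1 X44.734 Y48.948 F4072
G1 X44.734 Y67.622 F4072
M5
G00 X0.000 Y0.000

1 u = 1 mm; y_m = 119.482 − y.

[1] `<path>` open polyline, #ff8800→engrave S265 F4072: (90.102,27.785) → (21.491,54.506) → (72.470,11.144) → (53.003,29.180) → (51.948,33.748) → (119.506,113.636)

[2] `<polygon>` regular polygon, #ff8800→engrave S265 F4072: (46.588,45.215) → (61.165,77.224) → (93.174,62.647) → (78.597,30.638) → (46.588,45.215) (closed)

[3] `<rect>` rectangle, #ff8800→engrave S265 F4072: (44.734,67.622) → (92.586,67.622) → (92.586,48.948) → (44.734,48.948) → (44.734,67.622) (closed)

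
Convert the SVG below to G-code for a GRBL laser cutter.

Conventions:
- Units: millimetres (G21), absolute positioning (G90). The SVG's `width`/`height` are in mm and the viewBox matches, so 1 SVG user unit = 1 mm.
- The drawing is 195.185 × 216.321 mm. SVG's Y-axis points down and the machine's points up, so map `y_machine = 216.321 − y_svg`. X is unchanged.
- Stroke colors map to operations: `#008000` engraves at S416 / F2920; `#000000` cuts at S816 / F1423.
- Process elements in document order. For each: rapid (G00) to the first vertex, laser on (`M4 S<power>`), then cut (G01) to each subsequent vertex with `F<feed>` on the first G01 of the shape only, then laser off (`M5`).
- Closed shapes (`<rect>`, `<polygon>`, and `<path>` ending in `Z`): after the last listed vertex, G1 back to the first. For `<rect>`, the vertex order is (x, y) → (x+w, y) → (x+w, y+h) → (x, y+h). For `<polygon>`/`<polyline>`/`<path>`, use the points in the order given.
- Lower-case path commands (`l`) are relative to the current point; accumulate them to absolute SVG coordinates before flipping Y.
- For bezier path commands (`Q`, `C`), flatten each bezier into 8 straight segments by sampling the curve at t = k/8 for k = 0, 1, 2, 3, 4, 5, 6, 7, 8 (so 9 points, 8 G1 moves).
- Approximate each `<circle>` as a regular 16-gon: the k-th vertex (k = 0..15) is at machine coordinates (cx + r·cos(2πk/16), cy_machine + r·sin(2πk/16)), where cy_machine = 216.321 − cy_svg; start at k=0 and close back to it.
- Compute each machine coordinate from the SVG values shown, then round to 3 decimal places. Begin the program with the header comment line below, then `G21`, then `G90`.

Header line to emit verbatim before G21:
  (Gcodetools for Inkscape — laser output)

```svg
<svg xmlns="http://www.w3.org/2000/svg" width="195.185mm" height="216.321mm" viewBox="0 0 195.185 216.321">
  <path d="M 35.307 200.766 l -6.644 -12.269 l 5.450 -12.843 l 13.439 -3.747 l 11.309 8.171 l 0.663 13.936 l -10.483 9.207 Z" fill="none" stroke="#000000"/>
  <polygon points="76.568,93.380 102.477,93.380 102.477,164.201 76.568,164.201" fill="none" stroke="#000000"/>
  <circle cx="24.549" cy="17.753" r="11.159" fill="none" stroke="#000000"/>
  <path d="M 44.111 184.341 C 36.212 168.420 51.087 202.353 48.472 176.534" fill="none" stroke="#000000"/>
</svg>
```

1 u = 1 mm; y_m = 216.321 − y.

[1] `<path>` regular polygon, #000000→cut S816 F1423: (35.307,15.555) → (28.663,27.824) → (34.113,40.667) → (47.552,44.414) → (58.861,36.243) → (59.524,22.307) → (49.041,13.100) → (35.307,15.555) (closed)

[2] `<polygon>` rectangle, #000000→cut S816 F1423: (76.568,122.941) → (102.477,122.941) → (102.477,52.120) → (76.568,52.120) → (76.568,122.941) (closed)

[3] `<circle>` circle, #000000→cut S816 F1423: (35.708,198.568) → (34.859,202.838) → (32.440,206.459) → (28.819,208.878) → (24.549,209.727) → (20.279,208.878) → (16.658,206.459) → (14.239,202.838) → (13.390,198.568) → (14.239,194.298) → (16.658,190.677) → (20.279,188.258) → (24.549,187.409) → (28.819,188.258) → (32.440,190.677) → (34.859,194.298) → (35.708,198.568) (closed)

[4] `<path>` cubic bezier, #000000→cut S816 F1423: (44.111,31.980) → (42.138,35.828) → (41.828,36.286) → (42.709,34.639) → (44.310,32.172) → (46.159,30.168) → (47.783,29.914) → (48.711,32.692) → (48.472,39.787)

(Gcodetools for Inkscape — laser output)
G21
G90
G00 X35.307 Y15.555
M4 S816
G01 X28.663 Y27.824 F1423
G01 X34.113 Y40.667
G01 X47.552 Y44.414
G01 X58.861 Y36.243
G01 X59.524 Y22.307
G01 X49.041 Y13.100
G01 X35.307 Y15.555
M5
G00 X76.568 Y122.941
M4 S816
G01 X102.477 Y122.941 F1423
G01 X102.477 Y52.120
G01 X76.568 Y52.120
G01 X76.568 Y122.941
M5
G00 X35.708 Y198.568
M4 S816
G01 X34.859 Y202.838 F1423
G01 X32.440 Y206.459
G01 X28.819 Y208.878
G01 X24.549 Y209.727
G01 X20.279 Y208.878
G01 X16.658 Y206.459
G01 X14.239 Y202.838
G01 X13.390 Y198.568
G01 X14.239 Y194.298
G01 X16.658 Y190.677
G01 X20.279 Y188.258
G01 X24.549 Y187.409
G01 X28.819 Y188.258
G01 X32.440 Y190.677
G01 X34.859 Y194.298
G01 X35.708 Y198.568
M5
G00 X44.111 Y31.980
M4 S816
G01 X42.138 Y35.828 F1423
G01 X41.828 Y36.286
G01 X42.709 Y34.639
G01 X44.310 Y32.172
G01 X46.159 Y30.168
G01 X47.783 Y29.914
G01 X48.711 Y32.692
G01 X48.472 Y39.787
M5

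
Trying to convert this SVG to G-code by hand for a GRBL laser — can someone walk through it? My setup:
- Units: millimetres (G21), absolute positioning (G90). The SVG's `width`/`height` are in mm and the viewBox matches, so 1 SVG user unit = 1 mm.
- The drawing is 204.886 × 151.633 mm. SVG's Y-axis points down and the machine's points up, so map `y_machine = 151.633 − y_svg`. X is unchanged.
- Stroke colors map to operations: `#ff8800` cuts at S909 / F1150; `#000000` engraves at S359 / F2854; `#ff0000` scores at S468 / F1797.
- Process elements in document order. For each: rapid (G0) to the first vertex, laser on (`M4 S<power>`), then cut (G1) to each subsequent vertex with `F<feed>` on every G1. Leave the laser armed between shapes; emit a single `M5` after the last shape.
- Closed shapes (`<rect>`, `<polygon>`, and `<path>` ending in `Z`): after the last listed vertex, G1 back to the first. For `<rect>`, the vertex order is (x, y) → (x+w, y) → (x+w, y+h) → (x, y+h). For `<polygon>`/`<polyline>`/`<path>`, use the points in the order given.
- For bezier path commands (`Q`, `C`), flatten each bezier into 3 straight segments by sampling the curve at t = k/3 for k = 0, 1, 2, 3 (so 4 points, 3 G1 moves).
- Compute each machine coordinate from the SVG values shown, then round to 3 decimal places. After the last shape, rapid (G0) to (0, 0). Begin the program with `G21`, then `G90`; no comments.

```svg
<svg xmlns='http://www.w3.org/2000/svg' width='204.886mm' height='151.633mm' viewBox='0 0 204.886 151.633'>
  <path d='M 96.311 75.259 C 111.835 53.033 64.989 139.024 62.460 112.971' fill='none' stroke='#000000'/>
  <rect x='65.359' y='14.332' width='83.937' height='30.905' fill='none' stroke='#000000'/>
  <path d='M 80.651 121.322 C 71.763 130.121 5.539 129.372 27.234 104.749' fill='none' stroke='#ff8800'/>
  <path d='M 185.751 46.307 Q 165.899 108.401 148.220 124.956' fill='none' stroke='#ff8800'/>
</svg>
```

G21
G90
G0 X96.311 Y76.374
M4 S359
G1 X94.996 Y70.685 F2854
G1 X75.810 Y41.799 F2854
G1 X62.460 Y38.662 F2854
G0 X65.359 Y137.301
M4 S359
G1 X149.296 Y137.301 F2854
G1 X149.296 Y106.396 F2854
G1 X65.359 Y106.396 F2854
G1 X65.359 Y137.301 F2854
G0 X80.651 Y30.311
M4 S909
G1 X58.031 Y25.225 F1150
G1 X29.466 Y29.688 F1150
G1 X27.234 Y46.884 F1150
G0 X185.751 Y105.326
M4 S909
G1 X172.758 Y68.990 F1150
G1 X160.247 Y42.774 F1150
G1 X148.220 Y26.677 F1150
M5
G0 X0.000 Y0.000

1 u = 1 mm; y_m = 151.633 − y.

[1] `<path>` cubic bezier, #000000→engrave S359 F2854: (96.311,76.374) → (94.996,70.685) → (75.810,41.799) → (62.460,38.662)

[2] `<rect>` rectangle, #000000→engrave S359 F2854: (65.359,137.301) → (149.296,137.301) → (149.296,106.396) → (65.359,106.396) → (65.359,137.301) (closed)

[3] `<path>` cubic bezier, #ff8800→cut S909 F1150: (80.651,30.311) → (58.031,25.225) → (29.466,29.688) → (27.234,46.884)

[4] `<path>` quadratic bezier, #ff8800→cut S909 F1150: (185.751,105.326) → (172.758,68.990) → (160.247,42.774) → (148.220,26.677)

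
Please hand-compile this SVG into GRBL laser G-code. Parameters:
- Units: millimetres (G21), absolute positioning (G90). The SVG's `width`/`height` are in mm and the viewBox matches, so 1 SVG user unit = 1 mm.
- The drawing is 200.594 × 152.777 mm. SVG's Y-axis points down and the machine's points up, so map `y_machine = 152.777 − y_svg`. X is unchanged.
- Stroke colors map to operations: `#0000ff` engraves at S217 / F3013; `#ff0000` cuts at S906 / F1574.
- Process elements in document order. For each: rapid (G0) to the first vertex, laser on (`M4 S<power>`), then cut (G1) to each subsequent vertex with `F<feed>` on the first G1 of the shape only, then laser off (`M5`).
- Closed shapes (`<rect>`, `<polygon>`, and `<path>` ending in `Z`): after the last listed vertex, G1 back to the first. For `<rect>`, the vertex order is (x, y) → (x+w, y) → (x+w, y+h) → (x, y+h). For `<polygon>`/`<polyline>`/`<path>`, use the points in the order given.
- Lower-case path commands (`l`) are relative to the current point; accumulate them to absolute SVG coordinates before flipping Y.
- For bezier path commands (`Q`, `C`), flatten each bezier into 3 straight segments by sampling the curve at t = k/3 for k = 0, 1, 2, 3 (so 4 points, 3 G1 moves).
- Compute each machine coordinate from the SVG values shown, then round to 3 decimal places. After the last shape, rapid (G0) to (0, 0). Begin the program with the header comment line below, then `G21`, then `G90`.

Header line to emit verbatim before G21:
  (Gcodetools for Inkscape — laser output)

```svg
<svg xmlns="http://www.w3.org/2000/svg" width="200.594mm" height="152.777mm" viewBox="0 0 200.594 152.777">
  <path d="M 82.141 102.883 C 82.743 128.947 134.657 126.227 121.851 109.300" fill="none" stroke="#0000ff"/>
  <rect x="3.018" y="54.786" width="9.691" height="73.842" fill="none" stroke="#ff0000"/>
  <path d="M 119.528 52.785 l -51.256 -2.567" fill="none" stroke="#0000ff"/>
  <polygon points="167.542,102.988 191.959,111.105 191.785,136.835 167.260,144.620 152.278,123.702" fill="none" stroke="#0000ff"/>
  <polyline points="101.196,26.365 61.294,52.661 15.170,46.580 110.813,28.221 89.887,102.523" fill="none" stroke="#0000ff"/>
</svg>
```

(Gcodetools for Inkscape — laser output)
G21
G90
G0 X82.141 Y49.894
M4 S217
G1 X95.550 Y32.885 F3013
G1 X117.381 Y31.826
G1 X121.851 Y43.477
M5
G0 X3.018 Y97.991
M4 S906
G1 X12.709 Y97.991 F1574
G1 X12.709 Y24.149
G1 X3.018 Y24.149
G1 X3.018 Y97.991
M5
G0 X119.528 Y99.992
M4 S217
G1 X68.272 Y102.559 F3013
M5
G0 X167.542 Y49.789
M4 S217
G1 X191.959 Y41.672 F3013
G1 X191.785 Y15.942
G1 X167.260 Y8.157
G1 X152.278 Y29.075
G1 X167.542 Y49.789
M5
G0 X101.196 Y126.412
M4 S217
G1 X61.294 Y100.116 F3013
G1 X15.170 Y106.197
G1 X110.813 Y124.556
G1 X89.887 Y50.254
M5
G0 X0.000 Y0.000

1 u = 1 mm; y_m = 152.777 − y.

[1] `<path>` cubic bezier, #0000ff→engrave S217 F3013: (82.141,49.894) → (95.550,32.885) → (117.381,31.826) → (121.851,43.477)

[2] `<rect>` rectangle, #ff0000→cut S906 F1574: (3.018,97.991) → (12.709,97.991) → (12.709,24.149) → (3.018,24.149) → (3.018,97.991) (closed)

[3] `<path>` line segment, #0000ff→engrave S217 F3013: (119.528,99.992) → (68.272,102.559)

[4] `<polygon>` regular polygon, #0000ff→engrave S217 F3013: (167.542,49.789) → (191.959,41.672) → (191.785,15.942) → (167.260,8.157) → (152.278,29.075) → (167.542,49.789) (closed)

[5] `<polyline>` open polyline, #0000ff→engrave S217 F3013: (101.196,126.412) → (61.294,100.116) → (15.170,106.197) → (110.813,124.556) → (89.887,50.254)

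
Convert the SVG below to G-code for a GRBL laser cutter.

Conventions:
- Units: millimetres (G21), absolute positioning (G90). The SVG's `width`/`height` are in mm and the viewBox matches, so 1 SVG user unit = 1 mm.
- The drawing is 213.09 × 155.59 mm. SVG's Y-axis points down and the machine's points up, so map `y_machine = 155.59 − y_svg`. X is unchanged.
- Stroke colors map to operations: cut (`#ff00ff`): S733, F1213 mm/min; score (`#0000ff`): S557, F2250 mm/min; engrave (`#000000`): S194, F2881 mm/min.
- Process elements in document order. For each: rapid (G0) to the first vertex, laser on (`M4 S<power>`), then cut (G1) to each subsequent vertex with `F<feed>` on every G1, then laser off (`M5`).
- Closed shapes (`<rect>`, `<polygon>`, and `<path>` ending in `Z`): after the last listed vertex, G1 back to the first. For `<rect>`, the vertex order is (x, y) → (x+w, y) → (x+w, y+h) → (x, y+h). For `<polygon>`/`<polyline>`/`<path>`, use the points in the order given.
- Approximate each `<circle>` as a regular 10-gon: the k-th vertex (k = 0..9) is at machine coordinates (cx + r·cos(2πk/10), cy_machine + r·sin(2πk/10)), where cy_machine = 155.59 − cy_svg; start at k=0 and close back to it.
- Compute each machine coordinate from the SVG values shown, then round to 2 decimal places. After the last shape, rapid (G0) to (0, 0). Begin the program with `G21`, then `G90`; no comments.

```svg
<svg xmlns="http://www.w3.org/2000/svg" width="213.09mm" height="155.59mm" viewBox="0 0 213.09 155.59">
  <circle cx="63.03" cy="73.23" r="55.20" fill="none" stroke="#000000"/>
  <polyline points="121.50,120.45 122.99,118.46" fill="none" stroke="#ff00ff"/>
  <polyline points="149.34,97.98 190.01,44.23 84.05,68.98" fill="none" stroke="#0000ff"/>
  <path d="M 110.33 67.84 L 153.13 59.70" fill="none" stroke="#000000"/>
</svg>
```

Since the viewBox matches the mm dimensions, user units are millimetres directly. The only transform is the Y-flip y_m = 155.59 − y_svg.

Shape 1 is a circle drawn with `<circle>`. Its stroke #000000 means engrave at S194, F2881. After flipping Y the toolpath is (118.23,82.36) → (107.69,114.81) → (80.09,134.86) → (45.97,134.86) → (18.37,114.81) → (7.83,82.36) → (18.37,49.91) → (45.97,29.86) → (80.09,29.86) → (107.69,49.91) → (118.23,82.36), returning to the start.

Shape 2 is a line segment drawn with `<polyline>`. Its stroke #ff00ff means cut at S733, F1213. After flipping Y the toolpath is (121.50,35.14) → (122.99,37.13).

Shape 3 is a open polyline drawn with `<polyline>`. Its stroke #0000ff means score at S557, F2250. After flipping Y the toolpath is (149.34,57.61) → (190.01,111.36) → (84.05,86.61).

Shape 4 is a line segment drawn with `<path>`. Its stroke #000000 means engrave at S194, F2881. After flipping Y the toolpath is (110.33,87.75) → (153.13,95.89).

G21
G90
G0 X118.23 Y82.36
M4 S194
G1 X107.69 Y114.81 F2881
G1 X80.09 Y134.86 F2881
G1 X45.97 Y134.86 F2881
G1 X18.37 Y114.81 F2881
G1 X7.83 Y82.36 F2881
G1 X18.37 Y49.91 F2881
G1 X45.97 Y29.86 F2881
G1 X80.09 Y29.86 F2881
G1 X107.69 Y49.91 F2881
G1 X118.23 Y82.36 F2881
M5
G0 X121.50 Y35.14
M4 S733
G1 X122.99 Y37.13 F1213
M5
G0 X149.34 Y57.61
M4 S557
G1 X190.01 Y111.36 F2250
G1 X84.05 Y86.61 F2250
M5
G0 X110.33 Y87.75
M4 S194
G1 X153.13 Y95.89 F2881
M5
G0 X0.00 Y0.00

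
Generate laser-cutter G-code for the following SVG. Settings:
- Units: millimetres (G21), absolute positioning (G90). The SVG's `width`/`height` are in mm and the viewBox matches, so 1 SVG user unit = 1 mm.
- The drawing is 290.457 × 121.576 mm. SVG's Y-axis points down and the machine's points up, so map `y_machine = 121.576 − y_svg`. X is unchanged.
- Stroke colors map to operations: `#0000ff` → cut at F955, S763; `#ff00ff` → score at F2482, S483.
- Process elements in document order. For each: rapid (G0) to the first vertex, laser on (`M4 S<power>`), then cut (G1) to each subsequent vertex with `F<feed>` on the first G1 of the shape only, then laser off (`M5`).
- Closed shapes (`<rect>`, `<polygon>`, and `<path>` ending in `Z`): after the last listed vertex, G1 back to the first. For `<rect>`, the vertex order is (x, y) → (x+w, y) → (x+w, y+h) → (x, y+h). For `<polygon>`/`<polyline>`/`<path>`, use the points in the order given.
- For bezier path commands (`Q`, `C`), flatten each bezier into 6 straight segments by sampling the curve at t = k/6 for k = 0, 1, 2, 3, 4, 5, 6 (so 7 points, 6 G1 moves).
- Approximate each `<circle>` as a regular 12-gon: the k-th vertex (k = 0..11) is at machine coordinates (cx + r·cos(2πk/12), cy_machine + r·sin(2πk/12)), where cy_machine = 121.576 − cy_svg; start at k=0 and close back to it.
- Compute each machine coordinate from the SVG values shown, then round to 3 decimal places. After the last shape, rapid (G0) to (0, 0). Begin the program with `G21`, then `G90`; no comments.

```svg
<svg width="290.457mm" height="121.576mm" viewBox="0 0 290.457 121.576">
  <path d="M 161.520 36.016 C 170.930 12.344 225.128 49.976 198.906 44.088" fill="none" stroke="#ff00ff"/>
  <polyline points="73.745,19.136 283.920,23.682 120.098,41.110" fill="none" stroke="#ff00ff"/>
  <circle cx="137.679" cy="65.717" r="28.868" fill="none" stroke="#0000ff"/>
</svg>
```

1 u = 1 mm; y_m = 121.576 − y.

[1] `<path>` cubic bezier, #ff00ff→score S483 F2482: (161.520,85.560) → (169.378,92.773) → (181.222,92.680) → (193.575,88.193) → (202.959,82.224) → (205.895,77.685) → (198.906,77.488)

[2] `<polyline>` open polyline, #ff00ff→score S483 F2482: (73.745,102.440) → (283.920,97.894) → (120.098,80.466)

[3] `<circle>` circle, #0000ff→cut S763 F955: (166.547,55.859) → (162.679,70.293) → (152.113,80.859) → (137.679,84.727) → (123.245,80.859) → (112.679,70.293) → (108.811,55.859) → (112.679,41.425) → (123.245,30.859) → (137.679,26.991) → (152.113,30.859) → (162.679,41.425) → (166.547,55.859) (closed)

G21
G90
G0 X161.520 Y85.560
M4 S483
G1 X169.378 Y92.773 F2482
G1 X181.222 Y92.680
G1 X193.575 Y88.193
G1 X202.959 Y82.224
G1 X205.895 Y77.685
G1 X198.906 Y77.488
M5
G0 X73.745 Y102.440
M4 S483
G1 X283.920 Y97.894 F2482
G1 X120.098 Y80.466
M5
G0 X166.547 Y55.859
M4 S763
G1 X162.679 Y70.293 F955
G1 X152.113 Y80.859
G1 X137.679 Y84.727
G1 X123.245 Y80.859
G1 X112.679 Y70.293
G1 X108.811 Y55.859
G1 X112.679 Y41.425
G1 X123.245 Y30.859
G1 X137.679 Y26.991
G1 X152.113 Y30.859
G1 X162.679 Y41.425
G1 X166.547 Y55.859
M5
G0 X0.000 Y0.000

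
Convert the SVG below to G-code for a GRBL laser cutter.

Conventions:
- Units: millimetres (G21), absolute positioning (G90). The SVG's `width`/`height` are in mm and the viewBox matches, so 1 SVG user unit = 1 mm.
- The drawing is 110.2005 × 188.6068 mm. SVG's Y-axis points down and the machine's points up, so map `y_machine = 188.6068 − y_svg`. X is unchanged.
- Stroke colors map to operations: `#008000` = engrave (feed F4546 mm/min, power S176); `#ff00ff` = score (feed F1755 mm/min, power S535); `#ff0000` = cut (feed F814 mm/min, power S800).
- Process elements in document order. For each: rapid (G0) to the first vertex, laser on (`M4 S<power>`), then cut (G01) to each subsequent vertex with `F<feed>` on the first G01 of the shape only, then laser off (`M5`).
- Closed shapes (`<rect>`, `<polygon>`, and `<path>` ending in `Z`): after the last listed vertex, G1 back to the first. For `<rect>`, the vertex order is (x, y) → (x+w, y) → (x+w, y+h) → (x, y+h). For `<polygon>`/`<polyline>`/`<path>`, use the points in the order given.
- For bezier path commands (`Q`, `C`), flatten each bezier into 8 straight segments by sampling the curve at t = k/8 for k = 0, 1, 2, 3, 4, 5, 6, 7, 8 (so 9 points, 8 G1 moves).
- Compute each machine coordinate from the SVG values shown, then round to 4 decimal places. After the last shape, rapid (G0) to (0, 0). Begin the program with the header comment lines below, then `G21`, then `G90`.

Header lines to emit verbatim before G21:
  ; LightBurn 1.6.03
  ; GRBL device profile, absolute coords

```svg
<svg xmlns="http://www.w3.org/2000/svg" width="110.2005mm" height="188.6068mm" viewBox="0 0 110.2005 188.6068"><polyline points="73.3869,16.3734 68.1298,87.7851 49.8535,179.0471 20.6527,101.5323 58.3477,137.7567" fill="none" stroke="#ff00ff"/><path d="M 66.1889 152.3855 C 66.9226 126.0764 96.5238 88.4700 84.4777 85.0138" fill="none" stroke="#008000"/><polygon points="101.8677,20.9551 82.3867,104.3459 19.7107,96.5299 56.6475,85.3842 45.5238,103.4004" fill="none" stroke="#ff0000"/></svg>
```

; LightBurn 1.6.03
; GRBL device profile, absolute coords
G21
G90
G0 X73.3869 Y172.2334
M4 S535
G01 X68.1298 Y100.8217 F1755
G01 X49.8535 Y9.5597
G01 X20.6527 Y87.0745
G01 X58.3477 Y50.8501
M5
G0 X66.1889 Y36.2213
M4 S176
G01 X67.6795 Y46.5280 F4546
G01 X71.0500 Y57.3613
G01 X75.4742 Y68.1884
G01 X80.1257 Y78.4770
G01 X84.1782 Y87.6943
G01 X86.8052 Y95.3078
G01 X87.1805 Y100.7849
G01 X84.4777 Y103.5930
M5
G0 X101.8677 Y167.6517
M4 S800
G01 X82.3867 Y84.2609 F814
G01 X19.7107 Y92.0769
G01 X56.6475 Y103.2226
G01 X45.5238 Y85.2064
G01 X101.8677 Y167.6517
M5
G0 X0.0000 Y0.0000

viewBox `0 0 110.2005 188.6068` with mm width/height → 1 unit = 1 mm. Flip: y_m = 188.6068 − y_svg.

**Shape 1** — `<polyline>` open polyline, stroke `#ff00ff` → score (S535, F1755). Machine vertices: (73.3869,172.2334) → (68.1298,100.8217) → (49.8535,9.5597) → (20.6527,87.0745) → (58.3477,50.8501). Open path.

**Shape 2** — `<path>` cubic bezier, stroke `#008000` → engrave (S176, F4546). Control points (SVG): P0=(66.1889,152.3855), P1=(66.9226,126.0764), P2=(96.5238,88.4700), P3=(84.4777,85.0138); sampled at t=k/8. Machine vertices: (66.1889,36.2213) → (67.6795,46.5280) → (71.0500,57.3613) → (75.4742,68.1884) → (80.1257,78.4770) → (84.1782,87.6943) → (86.8052,95.3078) → (87.1805,100.7849) → (84.4777,103.5930). Open path.

**Shape 3** — `<polygon>` closed polygon, stroke `#ff0000` → cut (S800, F814). Machine vertices: (101.8677,167.6517) → (82.3867,84.2609) → (19.7107,92.0769) → (56.6475,103.2226) → (45.5238,85.2064) → (101.8677,167.6517). Closed: final G1 returns to the first vertex.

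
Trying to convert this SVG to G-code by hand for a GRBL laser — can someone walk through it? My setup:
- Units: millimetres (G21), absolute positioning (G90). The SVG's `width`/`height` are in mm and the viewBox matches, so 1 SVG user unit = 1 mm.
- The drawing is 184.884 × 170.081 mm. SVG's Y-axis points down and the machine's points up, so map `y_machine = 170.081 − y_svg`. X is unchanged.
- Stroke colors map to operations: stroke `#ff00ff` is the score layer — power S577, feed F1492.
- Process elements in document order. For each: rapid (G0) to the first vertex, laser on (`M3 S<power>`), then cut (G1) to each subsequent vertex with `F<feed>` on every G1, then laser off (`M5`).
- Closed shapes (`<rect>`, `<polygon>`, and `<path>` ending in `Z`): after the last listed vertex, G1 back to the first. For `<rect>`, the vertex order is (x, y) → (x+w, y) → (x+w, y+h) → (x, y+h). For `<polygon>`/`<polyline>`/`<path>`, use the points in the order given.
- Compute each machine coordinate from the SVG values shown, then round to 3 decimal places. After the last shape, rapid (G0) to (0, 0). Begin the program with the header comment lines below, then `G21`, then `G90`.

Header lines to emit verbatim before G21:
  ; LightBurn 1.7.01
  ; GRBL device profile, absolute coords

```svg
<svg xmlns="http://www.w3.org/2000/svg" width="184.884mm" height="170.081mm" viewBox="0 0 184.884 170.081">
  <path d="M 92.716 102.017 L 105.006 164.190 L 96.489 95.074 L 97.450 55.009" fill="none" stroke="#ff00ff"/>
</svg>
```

viewBox `0 0 184.884 170.081` with mm width/height → 1 unit = 1 mm. Flip: y_m = 170.081 − y_svg.

**Shape 1** — `<path>` open polyline, stroke `#ff00ff` → score (S577, F1492). Machine vertices: (92.716,68.064) → (105.006,5.891) → (96.489,75.007) → (97.450,115.072). Open path.

; LightBurn 1.7.01
; GRBL device profile, absolute coords
G21
G90
G0 X92.716 Y68.064
M3 S577
G1 X105.006 Y5.891 F1492
G1 X96.489 Y75.007 F1492
G1 X97.450 Y115.072 F1492
M5
G0 X0.000 Y0.000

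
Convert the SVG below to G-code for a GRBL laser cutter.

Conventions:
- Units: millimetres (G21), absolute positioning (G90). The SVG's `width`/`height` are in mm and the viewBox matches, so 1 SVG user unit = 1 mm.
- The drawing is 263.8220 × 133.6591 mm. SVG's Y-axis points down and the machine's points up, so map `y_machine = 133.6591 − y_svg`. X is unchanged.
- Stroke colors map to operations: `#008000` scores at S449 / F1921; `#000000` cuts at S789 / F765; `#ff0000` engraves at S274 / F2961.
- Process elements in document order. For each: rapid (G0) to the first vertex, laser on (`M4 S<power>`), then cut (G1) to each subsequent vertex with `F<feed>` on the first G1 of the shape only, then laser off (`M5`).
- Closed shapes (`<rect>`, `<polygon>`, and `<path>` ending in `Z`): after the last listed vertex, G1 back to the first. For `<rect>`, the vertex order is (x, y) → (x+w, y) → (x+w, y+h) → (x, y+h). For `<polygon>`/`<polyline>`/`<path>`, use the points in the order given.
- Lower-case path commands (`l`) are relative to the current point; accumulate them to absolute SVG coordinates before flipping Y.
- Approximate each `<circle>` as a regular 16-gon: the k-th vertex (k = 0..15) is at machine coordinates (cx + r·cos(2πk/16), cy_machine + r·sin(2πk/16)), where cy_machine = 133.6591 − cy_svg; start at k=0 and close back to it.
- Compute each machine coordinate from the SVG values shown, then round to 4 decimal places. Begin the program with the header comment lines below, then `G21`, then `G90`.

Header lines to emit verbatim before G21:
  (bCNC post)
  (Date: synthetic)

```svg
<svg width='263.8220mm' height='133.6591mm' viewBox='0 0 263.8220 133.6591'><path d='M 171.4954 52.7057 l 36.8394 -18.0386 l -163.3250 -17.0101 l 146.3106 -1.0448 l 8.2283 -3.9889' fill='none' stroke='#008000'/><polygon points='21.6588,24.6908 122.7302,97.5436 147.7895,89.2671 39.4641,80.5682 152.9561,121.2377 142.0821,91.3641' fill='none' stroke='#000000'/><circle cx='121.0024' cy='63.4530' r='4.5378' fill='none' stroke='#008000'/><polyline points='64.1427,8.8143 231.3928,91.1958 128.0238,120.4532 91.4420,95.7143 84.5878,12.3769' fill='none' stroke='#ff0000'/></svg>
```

(bCNC post)
(Date: synthetic)
G21
G90
G0 X171.4954 Y80.9534
M4 S449
G1 X208.3348 Y98.9920 F1921
G1 X45.0098 Y116.0021
G1 X191.3204 Y117.0469
G1 X199.5487 Y121.0358
M5
G0 X21.6588 Y108.9683
M4 S789
G1 X122.7302 Y36.1155 F765
G1 X147.7895 Y44.3920
G1 X39.4641 Y53.0909
G1 X152.9561 Y12.4214
G1 X142.0821 Y42.2950
G1 X21.6588 Y108.9683
M5
G0 X125.5402 Y70.2061
M4 S449
G1 X125.1948 Y71.9426 F1921
G1 X124.2111 Y73.4148
G1 X122.7389 Y74.3985
G1 X121.0024 Y74.7439
G1 X119.2659 Y74.3985
G1 X117.7937 Y73.4148
G1 X116.8100 Y71.9426
G1 X116.4646 Y70.2061
G1 X116.8100 Y68.4696
G1 X117.7937 Y66.9974
G1 X119.2659 Y66.0137
G1 X121.0024 Y65.6683
G1 X122.7389 Y66.0137
G1 X124.2111 Y66.9974
G1 X125.1948 Y68.4696
G1 X125.5402 Y70.2061
M5
G0 X64.1427 Y124.8448
M4 S274
G1 X231.3928 Y42.4633 F2961
G1 X128.0238 Y13.2059
G1 X91.4420 Y37.9448
G1 X84.5878 Y121.2822
M5

viewBox `0 0 263.8220 133.6591` with mm width/height → 1 unit = 1 mm. Flip: y_m = 133.6591 − y_svg.

**Shape 1** — `<path>` open polyline, stroke `#008000` → score (S449, F1921). Machine vertices: (171.4954,80.9534) → (208.3348,98.9920) → (45.0098,116.0021) → (191.3204,117.0469) → (199.5487,121.0358). Open path.

**Shape 2** — `<polygon>` closed polygon, stroke `#000000` → cut (S789, F765). Machine vertices: (21.6588,108.9683) → (122.7302,36.1155) → (147.7895,44.3920) → (39.4641,53.0909) → (152.9561,12.4214) → (142.0821,42.2950) → (21.6588,108.9683). Closed: final G1 returns to the first vertex.

**Shape 3** — `<circle>` circle, stroke `#008000` → score (S449, F1921). Machine vertices: (125.5402,70.2061) → (125.1948,71.9426) → (124.2111,73.4148) → (122.7389,74.3985) → (121.0024,74.7439) → (119.2659,74.3985) → (117.7937,73.4148) → (116.8100,71.9426) → (116.4646,70.2061) → (116.8100,68.4696) → (117.7937,66.9974) → (119.2659,66.0137) → (121.0024,65.6683) → (122.7389,66.0137) → (124.2111,66.9974) → (125.1948,68.4696) → (125.5402,70.2061). Closed: final G1 returns to the first vertex.

**Shape 4** — `<polyline>` open polyline, stroke `#ff0000` → engrave (S274, F2961). Machine vertices: (64.1427,124.8448) → (231.3928,42.4633) → (128.0238,13.2059) → (91.4420,37.9448) → (84.5878,121.2822). Open path.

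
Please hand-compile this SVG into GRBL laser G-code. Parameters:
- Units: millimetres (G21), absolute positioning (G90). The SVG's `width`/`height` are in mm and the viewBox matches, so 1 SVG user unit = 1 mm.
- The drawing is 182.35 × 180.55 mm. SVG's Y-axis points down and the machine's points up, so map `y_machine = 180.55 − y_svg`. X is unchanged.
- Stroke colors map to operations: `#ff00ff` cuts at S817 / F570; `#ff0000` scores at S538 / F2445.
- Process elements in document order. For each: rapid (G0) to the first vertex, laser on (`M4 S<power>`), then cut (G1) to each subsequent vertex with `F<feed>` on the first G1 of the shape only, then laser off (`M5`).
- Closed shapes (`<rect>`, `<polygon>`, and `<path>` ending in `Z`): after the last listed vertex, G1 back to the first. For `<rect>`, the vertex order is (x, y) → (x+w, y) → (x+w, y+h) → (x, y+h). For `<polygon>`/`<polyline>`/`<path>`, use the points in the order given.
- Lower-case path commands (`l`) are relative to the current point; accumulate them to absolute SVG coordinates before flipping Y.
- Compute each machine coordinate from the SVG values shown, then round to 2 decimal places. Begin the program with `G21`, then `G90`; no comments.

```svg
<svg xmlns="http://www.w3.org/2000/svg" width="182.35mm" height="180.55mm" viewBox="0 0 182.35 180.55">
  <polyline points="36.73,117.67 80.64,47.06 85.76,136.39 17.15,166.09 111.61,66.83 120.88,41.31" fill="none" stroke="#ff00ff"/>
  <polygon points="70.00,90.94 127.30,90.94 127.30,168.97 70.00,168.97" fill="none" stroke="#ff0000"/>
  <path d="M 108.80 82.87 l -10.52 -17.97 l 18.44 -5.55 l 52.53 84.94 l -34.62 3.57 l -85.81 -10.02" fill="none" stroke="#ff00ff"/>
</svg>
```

G21
G90
G0 X36.73 Y62.88
M4 S817
G1 X80.64 Y133.49 F570
G1 X85.76 Y44.16
G1 X17.15 Y14.46
G1 X111.61 Y113.72
G1 X120.88 Y139.24
M5
G0 X70.00 Y89.61
M4 S538
G1 X127.30 Y89.61 F2445
G1 X127.30 Y11.58
G1 X70.00 Y11.58
G1 X70.00 Y89.61
M5
G0 X108.80 Y97.68
M4 S817
G1 X98.28 Y115.65 F570
G1 X116.72 Y121.20
G1 X169.25 Y36.26
G1 X134.63 Y32.69
G1 X48.82 Y42.71
M5

viewBox `0 0 182.35 180.55` with mm width/height → 1 unit = 1 mm. Flip: y_m = 180.55 − y_svg.

**Shape 1** — `<polyline>` open polyline, stroke `#ff00ff` → cut (S817, F570). Machine vertices: (36.73,62.88) → (80.64,133.49) → (85.76,44.16) → (17.15,14.46) → (111.61,113.72) → (120.88,139.24). Open path.

**Shape 2** — `<polygon>` rectangle, stroke `#ff0000` → score (S538, F2445). Machine vertices: (70.00,89.61) → (127.30,89.61) → (127.30,11.58) → (70.00,11.58) → (70.00,89.61). Closed: final G1 returns to the first vertex.

**Shape 3** — `<path>` open polyline, stroke `#ff00ff` → cut (S817, F570). Machine vertices: (108.80,97.68) → (98.28,115.65) → (116.72,121.20) → (169.25,36.26) → (134.63,32.69) → (48.82,42.71). Open path.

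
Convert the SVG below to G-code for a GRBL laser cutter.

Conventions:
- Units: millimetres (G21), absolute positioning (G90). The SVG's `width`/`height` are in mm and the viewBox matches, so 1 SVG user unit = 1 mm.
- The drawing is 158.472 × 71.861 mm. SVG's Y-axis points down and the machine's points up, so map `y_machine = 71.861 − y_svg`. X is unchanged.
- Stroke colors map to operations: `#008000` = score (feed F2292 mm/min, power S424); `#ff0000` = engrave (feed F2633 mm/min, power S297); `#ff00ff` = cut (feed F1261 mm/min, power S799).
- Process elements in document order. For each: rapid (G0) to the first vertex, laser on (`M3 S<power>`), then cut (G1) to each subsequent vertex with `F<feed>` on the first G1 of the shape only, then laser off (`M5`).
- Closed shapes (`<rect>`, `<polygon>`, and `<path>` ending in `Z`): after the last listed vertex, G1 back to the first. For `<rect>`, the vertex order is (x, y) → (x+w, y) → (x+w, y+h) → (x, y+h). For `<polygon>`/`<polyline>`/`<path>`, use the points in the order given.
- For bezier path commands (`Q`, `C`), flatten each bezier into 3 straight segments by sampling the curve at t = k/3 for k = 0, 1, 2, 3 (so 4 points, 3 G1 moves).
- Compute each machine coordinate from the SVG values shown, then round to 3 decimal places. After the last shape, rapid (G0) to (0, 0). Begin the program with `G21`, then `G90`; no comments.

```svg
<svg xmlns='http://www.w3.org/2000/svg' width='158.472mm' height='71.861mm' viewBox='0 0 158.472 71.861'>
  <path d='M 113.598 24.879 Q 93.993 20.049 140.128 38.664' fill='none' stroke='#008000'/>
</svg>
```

viewBox `0 0 158.472 71.861` with mm width/height → 1 unit = 1 mm. Flip: y_m = 71.861 − y_svg.

**Shape 1** — `<path>` quadratic bezier, stroke `#008000` → score (S424, F2292). Control points (SVG): P0=(113.598,24.879), P1=(93.993,20.049), P2=(140.128,38.664); sampled at t=k/3. Machine vertices: (113.598,46.982) → (107.832,47.597) → (116.676,43.002) → (140.128,33.197). Open path.

G21
G90
G0 X113.598 Y46.982
M3 S424
G1 X107.832 Y47.597 F2292
G1 X116.676 Y43.002
G1 X140.128 Y33.197
M5
G0 X0.000 Y0.000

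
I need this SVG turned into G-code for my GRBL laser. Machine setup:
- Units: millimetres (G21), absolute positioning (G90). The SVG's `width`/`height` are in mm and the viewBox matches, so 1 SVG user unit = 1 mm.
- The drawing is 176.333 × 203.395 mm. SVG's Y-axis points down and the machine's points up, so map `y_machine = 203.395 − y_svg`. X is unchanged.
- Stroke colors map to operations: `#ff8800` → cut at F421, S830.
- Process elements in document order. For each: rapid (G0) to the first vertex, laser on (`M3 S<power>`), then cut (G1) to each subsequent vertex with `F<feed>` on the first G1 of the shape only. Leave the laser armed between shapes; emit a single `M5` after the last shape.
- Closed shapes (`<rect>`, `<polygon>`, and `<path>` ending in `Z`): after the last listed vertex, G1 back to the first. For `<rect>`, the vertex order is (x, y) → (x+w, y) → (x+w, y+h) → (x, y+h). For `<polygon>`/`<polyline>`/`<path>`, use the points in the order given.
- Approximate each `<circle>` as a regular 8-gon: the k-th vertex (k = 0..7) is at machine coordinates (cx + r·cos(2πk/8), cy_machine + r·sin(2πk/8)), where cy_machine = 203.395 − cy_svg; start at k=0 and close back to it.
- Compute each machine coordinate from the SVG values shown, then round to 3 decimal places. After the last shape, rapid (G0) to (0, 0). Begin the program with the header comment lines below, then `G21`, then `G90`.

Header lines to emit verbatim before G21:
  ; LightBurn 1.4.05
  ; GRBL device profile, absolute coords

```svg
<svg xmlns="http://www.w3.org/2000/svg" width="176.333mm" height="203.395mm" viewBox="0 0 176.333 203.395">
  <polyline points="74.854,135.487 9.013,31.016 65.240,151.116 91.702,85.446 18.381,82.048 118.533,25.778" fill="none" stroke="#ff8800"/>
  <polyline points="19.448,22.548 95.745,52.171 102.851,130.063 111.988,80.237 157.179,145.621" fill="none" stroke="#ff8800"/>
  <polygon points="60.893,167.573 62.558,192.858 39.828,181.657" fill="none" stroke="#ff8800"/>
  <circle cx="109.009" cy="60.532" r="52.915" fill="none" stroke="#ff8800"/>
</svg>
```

1 u = 1 mm; y_m = 203.395 − y.

[1] `<polyline>` open polyline, #ff8800→cut S830 F421: (74.854,67.908) → (9.013,172.379) → (65.240,52.279) → (91.702,117.949) → (18.381,121.347) → (118.533,177.617)

[2] `<polyline>` open polyline, #ff8800→cut S830 F421: (19.448,180.847) → (95.745,151.224) → (102.851,73.332) → (111.988,123.158) → (157.179,57.774)

[3] `<polygon>` regular polygon, #ff8800→cut S830 F421: (60.893,35.822) → (62.558,10.537) → (39.828,21.738) → (60.893,35.822) (closed)

[4] `<circle>` circle, #ff8800→cut S830 F421: (161.924,142.863) → (146.426,180.280) → (109.009,195.778) → (71.592,180.280) → (56.094,142.863) → (71.592,105.446) → (109.009,89.948) → (146.426,105.446) → (161.924,142.863) (closed)

; LightBurn 1.4.05
; GRBL device profile, absolute coords
G21
G90
G0 X74.854 Y67.908
M3 S830
G1 X9.013 Y172.379 F421
G1 X65.240 Y52.279
G1 X91.702 Y117.949
G1 X18.381 Y121.347
G1 X118.533 Y177.617
G0 X19.448 Y180.847
M3 S830
G1 X95.745 Y151.224 F421
G1 X102.851 Y73.332
G1 X111.988 Y123.158
G1 X157.179 Y57.774
G0 X60.893 Y35.822
M3 S830
G1 X62.558 Y10.537 F421
G1 X39.828 Y21.738
G1 X60.893 Y35.822
G0 X161.924 Y142.863
M3 S830
G1 X146.426 Y180.280 F421
G1 X109.009 Y195.778
G1 X71.592 Y180.280
G1 X56.094 Y142.863
G1 X71.592 Y105.446
G1 X109.009 Y89.948
G1 X146.426 Y105.446
G1 X161.924 Y142.863
M5
G0 X0.000 Y0.000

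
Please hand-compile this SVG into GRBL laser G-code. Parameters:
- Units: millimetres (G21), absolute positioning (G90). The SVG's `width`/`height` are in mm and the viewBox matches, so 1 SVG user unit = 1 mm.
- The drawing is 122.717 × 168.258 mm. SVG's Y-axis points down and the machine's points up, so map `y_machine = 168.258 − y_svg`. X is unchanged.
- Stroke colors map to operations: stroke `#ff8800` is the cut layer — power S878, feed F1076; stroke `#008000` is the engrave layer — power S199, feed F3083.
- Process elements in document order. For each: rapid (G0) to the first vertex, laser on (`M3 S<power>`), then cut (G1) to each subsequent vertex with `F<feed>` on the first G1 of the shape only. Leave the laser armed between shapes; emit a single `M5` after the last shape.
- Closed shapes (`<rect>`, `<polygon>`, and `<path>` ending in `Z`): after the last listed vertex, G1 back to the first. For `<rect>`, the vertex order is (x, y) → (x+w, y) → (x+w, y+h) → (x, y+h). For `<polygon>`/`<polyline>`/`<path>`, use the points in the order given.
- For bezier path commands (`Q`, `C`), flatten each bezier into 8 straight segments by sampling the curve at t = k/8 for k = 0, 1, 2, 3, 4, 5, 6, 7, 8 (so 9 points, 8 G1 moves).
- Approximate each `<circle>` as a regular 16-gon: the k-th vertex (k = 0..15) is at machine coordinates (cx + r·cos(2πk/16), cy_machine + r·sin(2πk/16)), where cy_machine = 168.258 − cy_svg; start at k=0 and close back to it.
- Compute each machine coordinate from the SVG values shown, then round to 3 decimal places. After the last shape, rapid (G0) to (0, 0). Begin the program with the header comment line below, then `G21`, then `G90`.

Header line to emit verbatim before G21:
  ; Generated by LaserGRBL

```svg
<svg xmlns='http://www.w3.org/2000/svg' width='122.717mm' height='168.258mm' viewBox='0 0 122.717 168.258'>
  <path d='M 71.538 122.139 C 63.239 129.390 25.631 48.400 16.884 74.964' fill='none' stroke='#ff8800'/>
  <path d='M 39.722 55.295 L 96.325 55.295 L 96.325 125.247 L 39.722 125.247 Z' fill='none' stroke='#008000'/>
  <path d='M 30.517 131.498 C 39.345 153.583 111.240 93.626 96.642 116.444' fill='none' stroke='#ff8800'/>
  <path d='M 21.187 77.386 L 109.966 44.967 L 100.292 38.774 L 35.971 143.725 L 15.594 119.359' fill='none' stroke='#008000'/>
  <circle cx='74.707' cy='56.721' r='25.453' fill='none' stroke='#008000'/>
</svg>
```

Since the viewBox matches the mm dimensions, user units are millimetres directly. The only transform is the Y-flip y_m = 168.258 − y_svg.

Shape 1 is a cubic bezier drawn with `<path>`. Its stroke #ff8800 means cut at S878, F1076. After flipping Y the toolpath is (71.538,46.119) → (67.166,47.154) → (60.727,54.167) → (52.904,64.863) → (44.379,76.949) → (35.833,88.129) → (27.947,96.110) → (21.403,98.596) → (16.884,93.294).

Shape 2 is a rectangle drawn with `<path>`. Its stroke #008000 means engrave at S199, F3083. After flipping Y the toolpath is (39.722,112.963) → (96.325,112.963) → (96.325,43.011) → (39.722,43.011) → (39.722,112.963), returning to the start.

Shape 3 is a cubic bezier drawn with `<path>`. Its stroke #ff8800 means cut at S878, F1076. After flipping Y the toolpath is (30.517,36.760) → (36.492,32.002) → (46.626,33.004) → (59.168,37.834) → (72.364,44.562) → (84.462,51.255) → (93.710,55.982) → (98.354,56.813) → (96.642,51.814).

Shape 4 is a open polyline drawn with `<path>`. Its stroke #008000 means engrave at S199, F3083. After flipping Y the toolpath is (21.187,90.872) → (109.966,123.291) → (100.292,129.484) → (35.971,24.533) → (15.594,48.899).

Shape 5 is a circle drawn with `<circle>`. Its stroke #008000 means engrave at S199, F3083. After flipping Y the toolpath is (100.160,111.537) → (98.223,121.277) → (92.705,129.535) → (84.447,135.053) → (74.707,136.990) → (64.967,135.053) → (56.709,129.535) → (51.191,121.277) → (49.254,111.537) → (51.191,101.797) → (56.709,93.539) → (64.967,88.021) → (74.707,86.084) → (84.447,88.021) → (92.705,93.539) → (98.223,101.797) → (100.160,111.537), returning to the start.

; Generated by LaserGRBL
G21
G90
G0 X71.538 Y46.119
M3 S878
G1 X67.166 Y47.154 F1076
G1 X60.727 Y54.167
G1 X52.904 Y64.863
G1 X44.379 Y76.949
G1 X35.833 Y88.129
G1 X27.947 Y96.110
G1 X21.403 Y98.596
G1 X16.884 Y93.294
G0 X39.722 Y112.963
M3 S199
G1 X96.325 Y112.963 F3083
G1 X96.325 Y43.011
G1 X39.722 Y43.011
G1 X39.722 Y112.963
G0 X30.517 Y36.760
M3 S878
G1 X36.492 Y32.002 F1076
G1 X46.626 Y33.004
G1 X59.168 Y37.834
G1 X72.364 Y44.562
G1 X84.462 Y51.255
G1 X93.710 Y55.982
G1 X98.354 Y56.813
G1 X96.642 Y51.814
G0 X21.187 Y90.872
M3 S199
G1 X109.966 Y123.291 F3083
G1 X100.292 Y129.484
G1 X35.971 Y24.533
G1 X15.594 Y48.899
G0 X100.160 Y111.537
M3 S199
G1 X98.223 Y121.277 F3083
G1 X92.705 Y129.535
G1 X84.447 Y135.053
G1 X74.707 Y136.990
G1 X64.967 Y135.053
G1 X56.709 Y129.535
G1 X51.191 Y121.277
G1 X49.254 Y111.537
G1 X51.191 Y101.797
G1 X56.709 Y93.539
G1 X64.967 Y88.021
G1 X74.707 Y86.084
G1 X84.447 Y88.021
G1 X92.705 Y93.539
G1 X98.223 Y101.797
G1 X100.160 Y111.537
M5
G0 X0.000 Y0.000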